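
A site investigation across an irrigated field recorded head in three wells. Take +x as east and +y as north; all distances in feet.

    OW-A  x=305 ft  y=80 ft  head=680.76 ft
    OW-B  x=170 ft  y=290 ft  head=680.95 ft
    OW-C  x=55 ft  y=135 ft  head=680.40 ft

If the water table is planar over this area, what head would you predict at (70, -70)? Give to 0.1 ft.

Differences from OW-A: to OW-B (Δx, Δy, Δh) = (-135, 210, +0.19); to OW-C = (-250, 55, -0.36).
Determinant of the coordinate differences = (-135)·55 − (-250)·210 = 45075.
∂h/∂x = [(+0.19)·55 − (-0.36)·210] / 45075 = +0.001909
∂h/∂y = [(-135)·(-0.36) − (-250)·(+0.19)] / 45075 = +0.002132
h(70, -70) = 680.76 + (+0.001909)·(-235) + (+0.002132)·(-150) = 680.76 -0.449 -0.320 = 679.992 ft.

680.0 ft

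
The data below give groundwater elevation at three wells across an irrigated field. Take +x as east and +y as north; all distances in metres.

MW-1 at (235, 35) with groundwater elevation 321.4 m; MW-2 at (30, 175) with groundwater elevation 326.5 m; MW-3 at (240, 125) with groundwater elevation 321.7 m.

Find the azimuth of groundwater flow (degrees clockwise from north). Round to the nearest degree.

102°

With h = a·x + b·y + c and MW-1 as origin, the differences give:
  (-205)·a + 140·b = +5.1
  5·a + 90·b = +0.3
Eliminate b (×90 and ×140, subtract): -19150·a = 417.00 → a = ∂h/∂x = -0.02178
Back-substitute: b = ∂h/∂y = +0.004543.
Flow direction (−∇h) has components (+0.02178 E, -0.004543 N).
Azimuth = atan2(E, N) = atan2(+0.02178, -0.004543) = 101.8° ≈ 102°.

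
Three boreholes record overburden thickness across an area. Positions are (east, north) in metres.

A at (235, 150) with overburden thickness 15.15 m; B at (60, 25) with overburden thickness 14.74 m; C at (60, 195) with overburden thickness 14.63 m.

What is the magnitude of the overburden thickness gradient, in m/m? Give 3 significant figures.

Differences from A: to B (Δx, Δy, Δh) = (-175, -125, -0.41); to C = (-175, 45, -0.52).
Determinant of the coordinate differences = (-175)·45 − (-175)·(-125) = -29750.
∂d/∂x = [(-0.41)·45 − (-0.52)·(-125)] / -29750 = +0.002805
∂d/∂y = [(-175)·(-0.52) − (-175)·(-0.41)] / -29750 = -0.0006471
|∇f| = √(0.002805² + -0.0006471²) = 0.002879 m/m

0.00288 m/m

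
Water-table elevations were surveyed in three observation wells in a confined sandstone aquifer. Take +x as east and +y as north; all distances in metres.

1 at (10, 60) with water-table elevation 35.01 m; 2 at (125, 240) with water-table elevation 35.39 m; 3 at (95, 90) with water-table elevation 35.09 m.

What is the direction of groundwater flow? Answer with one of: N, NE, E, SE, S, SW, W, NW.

Differences from 1: to 2 (Δx, Δy, Δh) = (115, 180, +0.38); to 3 = (85, 30, +0.08).
Solve a·Δx + b·Δy = Δh: det = 115·30 − 85·180 = -11850.
∂h/∂x = [(+0.38)·30 − (+0.08)·180] / -11850 = +0.0002532
∂h/∂y = [115·(+0.08) − 85·(+0.38)] / -11850 = +0.001949
Flow = −∇h = (-0.0002532 east, -0.001949 north), which points south.

S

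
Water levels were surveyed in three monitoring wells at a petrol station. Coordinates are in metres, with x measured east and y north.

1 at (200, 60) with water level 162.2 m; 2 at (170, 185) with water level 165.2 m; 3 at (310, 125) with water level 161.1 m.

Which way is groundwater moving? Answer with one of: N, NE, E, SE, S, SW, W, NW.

SE

Three-point gradient (reference 1): Δ to 2 = (-30, 125, +3.0), Δ to 3 = (110, 65, -1.1).
∂h/∂x = -0.02118, ∂h/∂y = +0.01892 (det = -15700).
Flow = −∇h = (+0.02118 east, -0.01892 north), which points southeast.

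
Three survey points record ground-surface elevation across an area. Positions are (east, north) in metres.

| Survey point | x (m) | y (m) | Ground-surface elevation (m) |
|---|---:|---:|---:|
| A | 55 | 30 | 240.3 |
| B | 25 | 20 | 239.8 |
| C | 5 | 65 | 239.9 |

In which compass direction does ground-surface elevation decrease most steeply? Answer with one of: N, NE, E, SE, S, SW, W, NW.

With z = a·x + b·y + c and A as origin, the differences give:
  (-30)·a + (-10)·b = -0.5
  (-50)·a + 35·b = -0.4
Eliminate b (×35 and ×(-10), subtract): -1550·a = -21.50 → a = ∂z/∂x = +0.01387
Back-substitute: b = ∂z/∂y = +0.008387.
Steepest decrease is along −∇f = (-0.01387 E, -0.008387 N) → southwest.

SW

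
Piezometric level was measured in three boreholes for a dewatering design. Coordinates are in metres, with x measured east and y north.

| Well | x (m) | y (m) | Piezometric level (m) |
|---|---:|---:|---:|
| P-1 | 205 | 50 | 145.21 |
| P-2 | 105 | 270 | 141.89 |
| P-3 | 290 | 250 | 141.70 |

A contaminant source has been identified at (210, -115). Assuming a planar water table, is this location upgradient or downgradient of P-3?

Taking P-1 as reference: P-2−P-1 = (-100, 220, -3.32); P-3−P-1 = (85, 200, -3.51).
Solve a·Δx + b·Δy = Δh: det = (-100)·200 − 85·220 = -38700.
∂h/∂x = [(-3.32)·200 − (-3.51)·220] / -38700 = -0.002796
∂h/∂y = [(-100)·(-3.51) − 85·(-3.32)] / -38700 = -0.01636
Head at (210, -115) = 145.21 + (-0.002796)·(5) + (-0.01636)·(-165) = 147.90 m.
That is higher than the 141.70 m at P-3, so the point is upgradient.

upgradient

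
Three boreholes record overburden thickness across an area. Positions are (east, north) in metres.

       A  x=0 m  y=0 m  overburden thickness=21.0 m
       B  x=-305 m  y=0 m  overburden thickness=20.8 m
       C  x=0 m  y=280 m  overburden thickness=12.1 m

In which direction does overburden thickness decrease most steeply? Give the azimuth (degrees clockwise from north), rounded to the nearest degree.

∂d/∂x = (20.8 − 21.0) / (-305 − 0) = +0.0006557
∂d/∂y = (12.1 − 21.0) / (280 − 0) = -0.03179
Steepest decrease is along −∇f: components (-0.0006557 E, +0.03179 N).
Azimuth = atan2(-0.0006557, +0.03179) = 358.8° ≈ 359°.

359°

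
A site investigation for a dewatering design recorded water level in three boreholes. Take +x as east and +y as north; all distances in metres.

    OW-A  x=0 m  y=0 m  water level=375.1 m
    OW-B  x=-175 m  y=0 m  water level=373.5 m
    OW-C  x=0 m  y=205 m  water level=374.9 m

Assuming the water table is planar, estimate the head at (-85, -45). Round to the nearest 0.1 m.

374.4 m

∂h/∂x = (373.5 − 375.1) / (-175 − 0) = +0.009143
∂h/∂y = (374.9 − 375.1) / (205 − 0) = -0.0009756
h(-85, -45) = 375.1 + (+0.009143)·(-85) + (-0.0009756)·(-45) = 375.1 -0.777 +0.044 = 374.367 m.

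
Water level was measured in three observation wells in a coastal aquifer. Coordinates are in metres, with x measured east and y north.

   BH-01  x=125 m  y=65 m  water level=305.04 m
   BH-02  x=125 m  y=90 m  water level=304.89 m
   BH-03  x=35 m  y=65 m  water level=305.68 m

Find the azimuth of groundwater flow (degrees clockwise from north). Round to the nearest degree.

050°

Three-point gradient (reference BH-01): Δ to BH-02 = (0, 25, -0.15), Δ to BH-03 = (-90, 0, +0.64).
∂h/∂x = -0.007111, ∂h/∂y = -0.006000 (det = 2250).
Flow direction (−∇h) has components (+0.007111 E, +0.006000 N).
Azimuth = atan2(E, N) = atan2(+0.007111, +0.006000) = 49.8° ≈ 050°.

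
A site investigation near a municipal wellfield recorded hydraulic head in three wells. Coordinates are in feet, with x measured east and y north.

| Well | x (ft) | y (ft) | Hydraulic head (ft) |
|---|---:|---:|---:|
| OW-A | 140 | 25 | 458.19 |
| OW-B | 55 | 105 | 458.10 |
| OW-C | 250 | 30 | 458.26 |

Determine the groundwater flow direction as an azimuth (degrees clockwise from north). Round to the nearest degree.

With h = a·x + b·y + c and OW-A as origin, the differences give:
  (-85)·a + 80·b = -0.09
  110·a + 5·b = +0.07
Eliminate b (×5 and ×80, subtract): -9225·a = -6.050 → a = ∂h/∂x = +0.0006558
Back-substitute: b = ∂h/∂y = -0.0004282.
Flow direction (−∇h) has components (-0.0006558 E, +0.0004282 N).
Azimuth = atan2(E, N) = atan2(-0.0006558, +0.0004282) = 303.1° ≈ 303°.

303°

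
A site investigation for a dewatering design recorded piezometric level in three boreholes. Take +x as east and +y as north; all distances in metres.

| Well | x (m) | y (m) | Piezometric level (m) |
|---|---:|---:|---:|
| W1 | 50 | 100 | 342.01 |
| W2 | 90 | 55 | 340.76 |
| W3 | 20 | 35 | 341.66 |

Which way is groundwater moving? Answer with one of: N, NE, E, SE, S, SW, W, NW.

SE

Differences from W1: to W2 (Δx, Δy, Δh) = (40, -45, -1.25); to W3 = (-30, -65, -0.35).
Solve a·Δx + b·Δy = Δh: det = 40·(-65) − (-30)·(-45) = -3950.
∂h/∂x = [(-1.25)·(-65) − (-0.35)·(-45)] / -3950 = -0.01658
∂h/∂y = [40·(-0.35) − (-30)·(-1.25)] / -3950 = +0.01304
Flow = −∇h = (+0.01658 east, -0.01304 north), which points southeast.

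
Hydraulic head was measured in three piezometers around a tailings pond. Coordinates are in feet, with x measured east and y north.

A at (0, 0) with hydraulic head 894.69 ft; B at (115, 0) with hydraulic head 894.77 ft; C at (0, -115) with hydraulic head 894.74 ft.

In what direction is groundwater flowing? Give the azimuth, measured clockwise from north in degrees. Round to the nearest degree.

∂h/∂x = (894.77 − 894.69) / (115 − 0) = +0.0006957
∂h/∂y = (894.74 − 894.69) / (-115 − 0) = -0.0004348
Flow direction (−∇h) has components (-0.0006957 E, +0.0004348 N).
Azimuth = atan2(E, N) = atan2(-0.0006957, +0.0004348) = 302.0° ≈ 302°.

302°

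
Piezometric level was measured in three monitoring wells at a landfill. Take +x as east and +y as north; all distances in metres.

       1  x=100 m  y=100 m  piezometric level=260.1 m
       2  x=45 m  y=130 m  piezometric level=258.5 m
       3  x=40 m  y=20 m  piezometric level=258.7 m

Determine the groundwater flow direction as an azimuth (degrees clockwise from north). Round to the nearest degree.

Taking 1 as reference: 2−1 = (-55, 30, -1.6); 3−1 = (-60, -80, -1.4).
Determinant of the coordinate differences = (-55)·(-80) − (-60)·30 = 6200.
∂h/∂x = [(-1.6)·(-80) − (-1.4)·30] / 6200 = +0.02742
∂h/∂y = [(-55)·(-1.4) − (-60)·(-1.6)] / 6200 = -0.003065
Flow direction (−∇h) has components (-0.02742 E, +0.003065 N).
Azimuth = atan2(E, N) = atan2(-0.02742, +0.003065) = 276.4° ≈ 276°.

276°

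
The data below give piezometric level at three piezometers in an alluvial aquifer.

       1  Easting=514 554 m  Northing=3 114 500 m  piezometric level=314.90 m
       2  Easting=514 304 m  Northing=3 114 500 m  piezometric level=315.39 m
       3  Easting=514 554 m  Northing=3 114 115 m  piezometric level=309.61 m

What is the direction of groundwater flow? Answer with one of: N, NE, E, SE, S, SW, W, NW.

S

∂h/∂x = (315.39 − 314.90) / (514304 − 514554) = -0.001960
∂h/∂y = (309.61 − 314.90) / (3114115 − 3114500) = +0.01374
Flow = −∇h = (+0.001960 east, -0.01374 north), which points south.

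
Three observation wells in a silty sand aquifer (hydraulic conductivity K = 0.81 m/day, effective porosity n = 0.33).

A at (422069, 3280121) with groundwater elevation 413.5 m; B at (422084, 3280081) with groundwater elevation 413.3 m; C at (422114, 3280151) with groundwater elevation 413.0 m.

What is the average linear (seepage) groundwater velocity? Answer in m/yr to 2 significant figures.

Taking A as reference: B−A = (15, -40, -0.2); C−A = (45, 30, -0.5).
Solve a·Δx + b·Δy = Δh: det = 15·30 − 45·(-40) = 2250.
∂h/∂x = [(-0.2)·30 − (-0.5)·(-40)] / 2250 = -0.01156
∂h/∂y = [15·(-0.5) − 45·(-0.2)] / 2250 = +0.0006667
|∇h| = √(-0.01156² + 0.0006667²) = 0.01158
Seepage velocity v = K·i/n = 0.81 × 0.01158 / 0.33 = 0.02842 m/day = 10.38 m/yr.

10 m/yr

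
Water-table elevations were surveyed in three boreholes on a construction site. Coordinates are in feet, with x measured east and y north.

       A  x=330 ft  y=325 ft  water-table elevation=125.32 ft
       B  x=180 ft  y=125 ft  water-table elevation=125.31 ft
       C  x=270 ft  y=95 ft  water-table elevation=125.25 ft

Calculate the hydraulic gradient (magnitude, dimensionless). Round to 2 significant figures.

0.00068

Differences from A: to B (Δx, Δy, Δh) = (-150, -200, -0.01); to C = (-60, -230, -0.07).
Solve a·Δx + b·Δy = Δh: det = (-150)·(-230) − (-60)·(-200) = 22500.
∂h/∂x = [(-0.01)·(-230) − (-0.07)·(-200)] / 22500 = -0.0005200
∂h/∂y = [(-150)·(-0.07) − (-60)·(-0.01)] / 22500 = +0.0004400
|∇h| = √(-0.0005200² + 0.0004400²) = 0.0006812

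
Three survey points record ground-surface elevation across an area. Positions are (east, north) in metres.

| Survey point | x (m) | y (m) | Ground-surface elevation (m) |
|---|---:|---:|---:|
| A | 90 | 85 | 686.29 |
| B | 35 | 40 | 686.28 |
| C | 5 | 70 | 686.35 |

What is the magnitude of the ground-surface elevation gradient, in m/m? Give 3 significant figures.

0.00168 m/m

Three-point gradient (reference A): Δ to B = (-55, -45, -0.01), Δ to C = (-85, -15, +0.06).
∂z/∂x = -0.0009500, ∂z/∂y = +0.001383 (det = -3000).
|∇f| = √(-0.0009500² + 0.001383²) = 0.001678 m/m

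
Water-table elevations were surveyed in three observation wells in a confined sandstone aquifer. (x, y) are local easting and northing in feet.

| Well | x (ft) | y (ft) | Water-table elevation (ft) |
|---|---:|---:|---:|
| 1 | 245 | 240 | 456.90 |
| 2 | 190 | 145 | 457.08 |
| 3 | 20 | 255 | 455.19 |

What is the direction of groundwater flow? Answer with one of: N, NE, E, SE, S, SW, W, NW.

Taking 1 as reference: 2−1 = (-55, -95, +0.18); 3−1 = (-225, 15, -1.71).
Determinant of the coordinate differences = (-55)·15 − (-225)·(-95) = -22200.
∂h/∂x = [(+0.18)·15 − (-1.71)·(-95)] / -22200 = +0.007196
∂h/∂y = [(-55)·(-1.71) − (-225)·(+0.18)] / -22200 = -0.006061
Flow = −∇h = (-0.007196 east, +0.006061 north), which points northwest.

NW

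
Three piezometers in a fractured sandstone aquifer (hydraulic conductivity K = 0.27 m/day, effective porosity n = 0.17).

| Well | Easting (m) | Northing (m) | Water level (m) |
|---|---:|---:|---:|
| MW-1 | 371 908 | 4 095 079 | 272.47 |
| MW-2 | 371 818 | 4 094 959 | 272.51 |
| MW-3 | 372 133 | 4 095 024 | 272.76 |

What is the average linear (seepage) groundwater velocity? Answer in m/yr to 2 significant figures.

0.87 m/yr

Three-point gradient (reference MW-1): Δ to MW-2 = (-90, -120, +0.04), Δ to MW-3 = (225, -55, +0.29).
∂h/∂x = +0.001020, ∂h/∂y = -0.001099 (det = 31950).
|∇h| = √(0.001020² + -0.001099²) = 0.001499
Seepage velocity v = K·i/n = 0.27 × 0.001499 / 0.17 = 0.002381 m/day = 0.8697 m/yr.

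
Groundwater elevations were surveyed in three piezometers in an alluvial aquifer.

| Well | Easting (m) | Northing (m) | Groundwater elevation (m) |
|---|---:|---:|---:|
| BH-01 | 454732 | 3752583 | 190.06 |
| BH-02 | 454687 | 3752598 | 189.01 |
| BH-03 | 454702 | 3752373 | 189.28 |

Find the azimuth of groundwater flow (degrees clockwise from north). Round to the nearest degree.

With h = a·x + b·y + c and BH-01 as origin, the differences give:
  (-45)·a + 15·b = -1.05
  (-30)·a + (-210)·b = -0.78
Eliminate b (×(-210) and ×15, subtract): 9900·a = 232.200 → a = ∂h/∂x = +0.02345
Back-substitute: b = ∂h/∂y = +0.0003636.
Flow direction (−∇h) has components (-0.02345 E, -0.0003636 N).
Azimuth = atan2(E, N) = atan2(-0.02345, -0.0003636) = 269.1° ≈ 269°.

269°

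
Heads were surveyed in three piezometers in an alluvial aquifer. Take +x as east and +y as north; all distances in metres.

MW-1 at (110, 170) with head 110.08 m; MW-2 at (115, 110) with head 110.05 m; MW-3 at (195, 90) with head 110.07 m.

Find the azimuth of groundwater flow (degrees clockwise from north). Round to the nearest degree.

Differences from MW-1: to MW-2 (Δx, Δy, Δh) = (5, -60, -0.03); to MW-3 = (85, -80, -0.01).
Determinant of the coordinate differences = 5·(-80) − 85·(-60) = 4700.
∂h/∂x = [(-0.03)·(-80) − (-0.01)·(-60)] / 4700 = +0.0003830
∂h/∂y = [5·(-0.01) − 85·(-0.03)] / 4700 = +0.0005319
Flow direction (−∇h) has components (-0.0003830 E, -0.0005319 N).
Azimuth = atan2(E, N) = atan2(-0.0003830, -0.0005319) = 215.8° ≈ 216°.

216°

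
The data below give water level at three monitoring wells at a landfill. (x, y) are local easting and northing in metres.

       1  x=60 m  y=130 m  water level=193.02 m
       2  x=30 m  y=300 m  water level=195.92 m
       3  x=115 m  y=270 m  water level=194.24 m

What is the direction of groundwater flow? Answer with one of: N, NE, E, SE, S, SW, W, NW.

Differences from 1: to 2 (Δx, Δy, Δh) = (-30, 170, +2.90); to 3 = (55, 140, +1.22).
Determinant of the coordinate differences = (-30)·140 − 55·170 = -13550.
∂h/∂x = [(+2.90)·140 − (+1.22)·170] / -13550 = -0.01466
∂h/∂y = [(-30)·(+1.22) − 55·(+2.90)] / -13550 = +0.01447
Flow = −∇h = (+0.01466 east, -0.01447 north), which points southeast.

SE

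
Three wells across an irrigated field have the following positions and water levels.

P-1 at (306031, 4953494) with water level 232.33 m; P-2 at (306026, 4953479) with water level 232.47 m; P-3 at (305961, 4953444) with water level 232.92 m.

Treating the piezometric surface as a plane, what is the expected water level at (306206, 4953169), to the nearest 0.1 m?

234.7 m

With h = a·x + b·y + c and P-1 as origin, the differences give:
  (-5)·a + (-15)·b = +0.14
  (-70)·a + (-50)·b = +0.59
Eliminate b (×(-50) and ×(-15), subtract): -800·a = 1.850 → a = ∂h/∂x = -0.002313
Back-substitute: b = ∂h/∂y = -0.008562.
h(306206, 4953169) = 232.33 + (-0.002313)·(175) + (-0.008562)·(-325) = 232.33 -0.405 +2.783 = 234.708 m.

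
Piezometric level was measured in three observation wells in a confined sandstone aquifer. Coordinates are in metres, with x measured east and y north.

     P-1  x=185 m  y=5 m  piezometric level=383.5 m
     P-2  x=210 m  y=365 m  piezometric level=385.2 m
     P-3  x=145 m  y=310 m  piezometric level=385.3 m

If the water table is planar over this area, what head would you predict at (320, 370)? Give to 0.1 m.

Taking P-1 as reference: P-2−P-1 = (25, 360, +1.7); P-3−P-1 = (-40, 305, +1.8).
Solve a·Δx + b·Δy = Δh: det = 25·305 − (-40)·360 = 22025.
∂h/∂x = [(+1.7)·305 − (+1.8)·360] / 22025 = -0.005880
∂h/∂y = [25·(+1.8) − (-40)·(+1.7)] / 22025 = +0.005131
h(320, 370) = 383.5 + (-0.005880)·(135) + (+0.005131)·(365) = 383.5 -0.794 +1.873 = 384.579 m.

384.6 m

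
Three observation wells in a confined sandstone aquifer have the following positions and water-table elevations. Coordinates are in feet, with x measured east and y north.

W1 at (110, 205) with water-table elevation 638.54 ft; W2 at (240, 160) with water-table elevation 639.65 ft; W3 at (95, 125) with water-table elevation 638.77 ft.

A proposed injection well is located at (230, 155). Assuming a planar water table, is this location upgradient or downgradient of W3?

upgradient

With h = a·x + b·y + c and W1 as origin, the differences give:
  130·a + (-45)·b = +1.11
  (-15)·a + (-80)·b = +0.23
Eliminate b (×(-80) and ×(-45), subtract): -11075·a = -78.450 → a = ∂h/∂x = +0.007084
Back-substitute: b = ∂h/∂y = -0.004203.
Head at (230, 155) = 638.54 + (+0.007084)·(120) + (-0.004203)·(-50) = 639.60 ft.
That is higher than the 638.77 ft at W3, so the point is upgradient.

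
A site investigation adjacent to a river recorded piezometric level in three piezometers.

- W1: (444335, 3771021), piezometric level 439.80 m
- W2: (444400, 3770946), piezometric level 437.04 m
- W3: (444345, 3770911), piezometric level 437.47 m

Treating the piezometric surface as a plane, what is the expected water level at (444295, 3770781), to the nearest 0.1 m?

436.0 m

Differences from W1: to W2 (Δx, Δy, Δh) = (65, -75, -2.76); to W3 = (10, -110, -2.33).
Determinant of the coordinate differences = 65·(-110) − 10·(-75) = -6400.
∂h/∂x = [(-2.76)·(-110) − (-2.33)·(-75)] / -6400 = -0.02013
∂h/∂y = [65·(-2.33) − 10·(-2.76)] / -6400 = +0.01935
h(444295, 3770781) = 439.80 + (-0.02013)·(-40) + (+0.01935)·(-240) = 439.80 +0.805 -4.644 = 435.961 m.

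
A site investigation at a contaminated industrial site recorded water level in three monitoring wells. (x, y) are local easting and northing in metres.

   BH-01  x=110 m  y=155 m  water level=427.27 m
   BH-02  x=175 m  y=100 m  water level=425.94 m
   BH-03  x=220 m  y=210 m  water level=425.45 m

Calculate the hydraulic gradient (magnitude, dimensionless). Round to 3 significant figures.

Differences from BH-01: to BH-02 (Δx, Δy, Δh) = (65, -55, -1.33); to BH-03 = (110, 55, -1.82).
Solve a·Δx + b·Δy = Δh: det = 65·55 − 110·(-55) = 9625.
∂h/∂x = [(-1.33)·55 − (-1.82)·(-55)] / 9625 = -0.01800
∂h/∂y = [65·(-1.82) − 110·(-1.33)] / 9625 = +0.002909
|∇h| = √(-0.01800² + 0.002909²) = 0.01823

0.0182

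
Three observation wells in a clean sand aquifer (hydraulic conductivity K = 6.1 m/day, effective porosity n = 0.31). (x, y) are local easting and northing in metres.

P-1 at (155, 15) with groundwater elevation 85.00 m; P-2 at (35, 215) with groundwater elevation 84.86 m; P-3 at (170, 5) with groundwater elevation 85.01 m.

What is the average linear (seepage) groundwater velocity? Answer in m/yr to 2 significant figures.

Taking P-1 as reference: P-2−P-1 = (-120, 200, -0.14); P-3−P-1 = (15, -10, +0.01).
Determinant of the coordinate differences = (-120)·(-10) − 15·200 = -1800.
∂h/∂x = [(-0.14)·(-10) − (+0.01)·200] / -1800 = +0.0003333
∂h/∂y = [(-120)·(+0.01) − 15·(-0.14)] / -1800 = -0.0005000
|∇h| = √(0.0003333² + -0.0005000²) = 0.0006009
Seepage velocity v = K·i/n = 6.1 × 0.0006009 / 0.31 = 0.01182 m/day = 4.317 m/yr.

4.3 m/yr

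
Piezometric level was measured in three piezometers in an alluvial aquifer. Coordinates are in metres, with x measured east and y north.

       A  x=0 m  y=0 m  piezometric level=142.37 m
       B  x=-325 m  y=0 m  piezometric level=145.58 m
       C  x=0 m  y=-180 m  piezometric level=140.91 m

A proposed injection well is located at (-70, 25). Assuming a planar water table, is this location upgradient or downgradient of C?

∂h/∂x = (145.58 − 142.37) / (-325 − 0) = -0.009877
∂h/∂y = (140.91 − 142.37) / (-180 − 0) = +0.008111
Head at (-70, 25) = 142.37 + (-0.009877)·(-70) + (+0.008111)·(25) = 143.26 m.
That is higher than the 140.91 m at C, so the point is upgradient.

upgradient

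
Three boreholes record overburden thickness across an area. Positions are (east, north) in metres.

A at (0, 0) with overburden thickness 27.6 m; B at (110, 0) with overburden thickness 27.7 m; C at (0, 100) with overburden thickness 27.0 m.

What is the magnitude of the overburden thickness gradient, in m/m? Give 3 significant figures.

0.00607 m/m

∂d/∂x = (27.7 − 27.6) / (110 − 0) = +0.0009091
∂d/∂y = (27.0 − 27.6) / (100 − 0) = -0.006000
|∇f| = √(0.0009091² + -0.006000²) = 0.006068 m/m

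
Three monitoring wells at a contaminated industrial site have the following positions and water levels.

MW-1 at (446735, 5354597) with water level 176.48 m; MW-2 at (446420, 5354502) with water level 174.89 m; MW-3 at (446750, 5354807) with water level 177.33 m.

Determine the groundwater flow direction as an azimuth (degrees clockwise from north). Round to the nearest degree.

226°

With h = a·x + b·y + c and MW-1 as origin, the differences give:
  (-315)·a + (-95)·b = -1.59
  15·a + 210·b = +0.85
Eliminate b (×210 and ×(-95), subtract): -64725·a = -253.150 → a = ∂h/∂x = +0.003911
Back-substitute: b = ∂h/∂y = +0.003768.
Flow direction (−∇h) has components (-0.003911 E, -0.003768 N).
Azimuth = atan2(E, N) = atan2(-0.003911, -0.003768) = 226.1° ≈ 226°.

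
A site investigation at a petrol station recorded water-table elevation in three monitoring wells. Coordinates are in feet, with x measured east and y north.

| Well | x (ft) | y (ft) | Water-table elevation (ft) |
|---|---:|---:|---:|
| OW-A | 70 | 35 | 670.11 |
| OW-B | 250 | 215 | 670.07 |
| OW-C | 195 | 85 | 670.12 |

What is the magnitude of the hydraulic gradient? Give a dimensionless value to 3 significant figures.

0.000577

Three-point gradient (reference OW-A): Δ to OW-B = (180, 180, -0.04), Δ to OW-C = (125, 50, +0.01).
∂h/∂x = +0.0002815, ∂h/∂y = -0.0005037 (det = -13500).
|∇h| = √(0.0002815² + -0.0005037²) = 0.000577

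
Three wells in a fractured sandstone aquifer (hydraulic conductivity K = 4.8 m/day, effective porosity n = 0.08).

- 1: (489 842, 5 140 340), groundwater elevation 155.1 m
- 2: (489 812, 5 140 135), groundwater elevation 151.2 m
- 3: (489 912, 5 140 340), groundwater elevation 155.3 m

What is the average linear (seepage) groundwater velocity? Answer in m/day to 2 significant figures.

1.1 m/day

Taking 1 as reference: 2−1 = (-30, -205, -3.9); 3−1 = (70, 0, +0.2).
Determinant of the coordinate differences = (-30)·0 − 70·(-205) = 14350.
∂h/∂x = [(-3.9)·0 − (+0.2)·(-205)] / 14350 = +0.002857
∂h/∂y = [(-30)·(+0.2) − 70·(-3.9)] / 14350 = +0.01861
|∇h| = √(0.002857² + 0.01861²) = 0.01883
Seepage velocity v = K·i/n = 4.8 × 0.01883 / 0.08 = 1.13 m/day.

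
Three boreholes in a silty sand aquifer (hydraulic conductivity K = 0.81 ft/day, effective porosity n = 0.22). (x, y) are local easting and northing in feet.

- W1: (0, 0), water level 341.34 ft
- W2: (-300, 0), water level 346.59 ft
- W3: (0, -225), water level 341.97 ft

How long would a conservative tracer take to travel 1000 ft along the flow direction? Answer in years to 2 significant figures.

42 years

∂h/∂x = (346.59 − 341.34) / (-300 − 0) = -0.01750
∂h/∂y = (341.97 − 341.34) / (-225 − 0) = -0.002800
|∇h| = √(-0.01750² + -0.002800²) = 0.01772
Seepage velocity v = K·i/n = 0.81 × 0.01772 / 0.22 = 0.06524 ft/day.
t = 1000 / 0.06524 = 1.533e+04 days = 42 years.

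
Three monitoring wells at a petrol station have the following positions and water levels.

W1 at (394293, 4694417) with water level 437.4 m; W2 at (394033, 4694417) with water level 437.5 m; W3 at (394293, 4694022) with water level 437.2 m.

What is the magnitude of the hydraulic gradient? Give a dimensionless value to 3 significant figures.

∂h/∂x = (437.5 − 437.4) / (394033 − 394293) = -0.0003846
∂h/∂y = (437.2 − 437.4) / (4694022 − 4694417) = +0.0005063
|∇h| = √(-0.0003846² + 0.0005063²) = 0.0006358

0.000636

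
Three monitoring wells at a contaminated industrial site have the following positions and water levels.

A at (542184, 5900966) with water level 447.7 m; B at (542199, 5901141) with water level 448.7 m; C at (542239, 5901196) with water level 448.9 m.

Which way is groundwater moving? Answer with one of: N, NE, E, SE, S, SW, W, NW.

SE

Three-point gradient (reference A): Δ to B = (15, 175, +1.0), Δ to C = (55, 230, +1.2).
∂h/∂x = -0.003239, ∂h/∂y = +0.005992 (det = -6175).
Flow = −∇h = (+0.003239 east, -0.005992 north), which points southeast.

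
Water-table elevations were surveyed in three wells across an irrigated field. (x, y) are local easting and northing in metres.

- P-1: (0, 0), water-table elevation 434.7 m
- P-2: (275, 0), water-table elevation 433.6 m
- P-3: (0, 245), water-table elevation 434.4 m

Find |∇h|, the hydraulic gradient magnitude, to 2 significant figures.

0.0042

∂h/∂x = (433.6 − 434.7) / (275 − 0) = -0.004000
∂h/∂y = (434.4 − 434.7) / (245 − 0) = -0.001224
|∇h| = √(-0.004000² + -0.001224²) = 0.004183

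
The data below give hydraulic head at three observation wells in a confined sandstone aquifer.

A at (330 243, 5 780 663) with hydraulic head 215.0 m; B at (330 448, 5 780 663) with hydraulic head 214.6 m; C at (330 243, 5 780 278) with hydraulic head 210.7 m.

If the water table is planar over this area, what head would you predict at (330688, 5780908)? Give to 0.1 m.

∂h/∂x = (214.6 − 215.0) / (330448 − 330243) = -0.001951
∂h/∂y = (210.7 − 215.0) / (5780278 − 5780663) = +0.01117
h(330688, 5780908) = 215.0 + (-0.001951)·(445) + (+0.01117)·(245) = 215.0 -0.868 +2.736 = 216.868 m.

216.9 m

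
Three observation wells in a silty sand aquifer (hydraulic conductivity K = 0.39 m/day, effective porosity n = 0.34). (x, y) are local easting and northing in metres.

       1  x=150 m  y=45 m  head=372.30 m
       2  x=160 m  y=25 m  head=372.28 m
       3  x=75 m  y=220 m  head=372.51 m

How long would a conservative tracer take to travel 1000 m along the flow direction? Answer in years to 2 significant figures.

650 years

Taking 1 as reference: 2−1 = (10, -20, -0.02); 3−1 = (-75, 175, +0.21).
Determinant of the coordinate differences = 10·175 − (-75)·(-20) = 250.
∂h/∂x = [(-0.02)·175 − (+0.21)·(-20)] / 250 = +0.002800
∂h/∂y = [10·(+0.21) − (-75)·(-0.02)] / 250 = +0.002400
|∇h| = √(0.002800² + 0.002400²) = 0.003688
Seepage velocity v = K·i/n = 0.39 × 0.003688 / 0.34 = 0.00423 m/day.
t = 1000 / 0.00423 = 2.364e+05 days = 647 years.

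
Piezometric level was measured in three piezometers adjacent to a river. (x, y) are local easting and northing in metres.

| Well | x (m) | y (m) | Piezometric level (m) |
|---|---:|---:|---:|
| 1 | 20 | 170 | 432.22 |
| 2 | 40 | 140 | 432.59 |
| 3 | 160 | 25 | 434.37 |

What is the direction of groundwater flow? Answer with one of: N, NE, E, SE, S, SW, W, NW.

NW

Taking 1 as reference: 2−1 = (20, -30, +0.37); 3−1 = (140, -145, +2.15).
Solve a·Δx + b·Δy = Δh: det = 20·(-145) − 140·(-30) = 1300.
∂h/∂x = [(+0.37)·(-145) − (+2.15)·(-30)] / 1300 = +0.008346
∂h/∂y = [20·(+2.15) − 140·(+0.37)] / 1300 = -0.006769
Flow = −∇h = (-0.008346 east, +0.006769 north), which points northwest.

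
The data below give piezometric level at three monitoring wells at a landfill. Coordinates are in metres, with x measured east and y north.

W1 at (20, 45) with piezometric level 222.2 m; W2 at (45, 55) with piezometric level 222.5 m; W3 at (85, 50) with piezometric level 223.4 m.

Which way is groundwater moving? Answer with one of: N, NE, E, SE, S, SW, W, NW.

With h = a·x + b·y + c and W1 as origin, the differences give:
  25·a + 10·b = +0.3
  65·a + 5·b = +1.2
Eliminate b (×5 and ×10, subtract): -525·a = -10.50 → a = ∂h/∂x = +0.02000
Back-substitute: b = ∂h/∂y = -0.02000.
Flow = −∇h = (-0.02000 east, +0.02000 north), which points northwest.

NW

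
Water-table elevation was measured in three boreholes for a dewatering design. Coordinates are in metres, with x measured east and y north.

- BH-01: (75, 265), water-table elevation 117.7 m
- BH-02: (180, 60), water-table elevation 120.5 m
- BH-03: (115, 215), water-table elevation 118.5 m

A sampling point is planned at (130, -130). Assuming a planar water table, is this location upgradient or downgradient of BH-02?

upgradient

Differences from BH-01: to BH-02 (Δx, Δy, Δh) = (105, -205, +2.8); to BH-03 = (40, -50, +0.8).
Solve a·Δx + b·Δy = Δh: det = 105·(-50) − 40·(-205) = 2950.
∂h/∂x = [(+2.8)·(-50) − (+0.8)·(-205)] / 2950 = +0.008136
∂h/∂y = [105·(+0.8) − 40·(+2.8)] / 2950 = -0.009492
Head at (130, -130) = 117.7 + (+0.008136)·(55) + (-0.009492)·(-395) = 121.90 m.
That is higher than the 120.5 m at BH-02, so the point is upgradient.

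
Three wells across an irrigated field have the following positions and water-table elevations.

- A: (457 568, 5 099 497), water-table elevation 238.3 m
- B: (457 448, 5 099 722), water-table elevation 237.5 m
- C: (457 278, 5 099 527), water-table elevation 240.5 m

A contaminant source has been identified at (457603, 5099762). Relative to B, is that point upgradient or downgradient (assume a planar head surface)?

downgradient

Differences from A: to B (Δx, Δy, Δh) = (-120, 225, -0.8); to C = (-290, 30, +2.2).
Solve a·Δx + b·Δy = Δh: det = (-120)·30 − (-290)·225 = 61650.
∂h/∂x = [(-0.8)·30 − (+2.2)·225] / 61650 = -0.008418
∂h/∂y = [(-120)·(+2.2) − (-290)·(-0.8)] / 61650 = -0.008045
Head at (457603, 5099762) = 238.3 + (-0.008418)·(35) + (-0.008045)·(265) = 235.87 m.
That is lower than the 237.5 m at B, so the point is downgradient.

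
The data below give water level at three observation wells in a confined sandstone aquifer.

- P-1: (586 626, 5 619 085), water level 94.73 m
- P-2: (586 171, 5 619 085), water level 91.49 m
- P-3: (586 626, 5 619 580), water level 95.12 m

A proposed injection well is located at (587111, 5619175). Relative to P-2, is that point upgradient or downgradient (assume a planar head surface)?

∂h/∂x = (91.49 − 94.73) / (586171 − 586626) = +0.007121
∂h/∂y = (95.12 − 94.73) / (5619580 − 5619085) = +0.0007879
Head at (587111, 5619175) = 94.73 + (+0.007121)·(485) + (+0.0007879)·(90) = 98.25 m.
That is higher than the 91.49 m at P-2, so the point is upgradient.

upgradient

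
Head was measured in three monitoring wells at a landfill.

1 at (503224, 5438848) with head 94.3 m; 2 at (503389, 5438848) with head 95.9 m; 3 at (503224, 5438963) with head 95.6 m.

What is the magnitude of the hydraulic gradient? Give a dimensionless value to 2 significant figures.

0.015

∂h/∂x = (95.9 − 94.3) / (503389 − 503224) = +0.009697
∂h/∂y = (95.6 − 94.3) / (5438963 − 5438848) = +0.01130
|∇h| = √(0.009697² + 0.01130²) = 0.01489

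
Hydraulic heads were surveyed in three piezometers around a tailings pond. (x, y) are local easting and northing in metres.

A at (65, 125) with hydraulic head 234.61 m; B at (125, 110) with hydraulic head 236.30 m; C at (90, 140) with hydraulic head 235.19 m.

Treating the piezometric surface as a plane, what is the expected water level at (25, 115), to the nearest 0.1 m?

With h = a·x + b·y + c and A as origin, the differences give:
  60·a + (-15)·b = +1.69
  25·a + 15·b = +0.58
Eliminate b (×15 and ×(-15), subtract): 1275·a = 34.050 → a = ∂h/∂x = +0.02671
Back-substitute: b = ∂h/∂y = -0.005843.
h(25, 115) = 234.61 + (+0.02671)·(-40) + (-0.005843)·(-10) = 234.61 -1.068 +0.058 = 233.600 m.

233.6 m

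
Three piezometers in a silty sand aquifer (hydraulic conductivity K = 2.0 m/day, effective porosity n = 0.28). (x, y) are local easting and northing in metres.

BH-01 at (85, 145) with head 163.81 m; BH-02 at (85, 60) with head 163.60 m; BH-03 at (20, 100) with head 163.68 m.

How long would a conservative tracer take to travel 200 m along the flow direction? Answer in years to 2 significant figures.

31 years

With h = a·x + b·y + c and BH-01 as origin, the differences give:
  0·a + (-85)·b = -0.21
  (-65)·a + (-45)·b = -0.13
Eliminate b (×(-45) and ×(-85), subtract): -5525·a = -1.600 → a = ∂h/∂x = +0.0002896
Back-substitute: b = ∂h/∂y = +0.002471.
|∇h| = √(0.0002896² + 0.002471²) = 0.002488
Seepage velocity v = K·i/n = 2.0 × 0.002488 / 0.28 = 0.01777 m/day.
t = 200 / 0.01777 = 1.125e+04 days = 30.8 years.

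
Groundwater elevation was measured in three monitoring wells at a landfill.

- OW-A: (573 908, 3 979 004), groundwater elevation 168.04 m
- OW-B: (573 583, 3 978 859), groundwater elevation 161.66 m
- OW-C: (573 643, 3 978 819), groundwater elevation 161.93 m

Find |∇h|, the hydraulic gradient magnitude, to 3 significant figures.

Taking OW-A as reference: OW-B−OW-A = (-325, -145, -6.38); OW-C−OW-A = (-265, -185, -6.11).
Solve a·Δx + b·Δy = Δh: det = (-325)·(-185) − (-265)·(-145) = 21700.
∂h/∂x = [(-6.38)·(-185) − (-6.11)·(-145)] / 21700 = +0.01356
∂h/∂y = [(-325)·(-6.11) − (-265)·(-6.38)] / 21700 = +0.01360
|∇h| = √(0.01356² + 0.01360²) = 0.01921

0.0192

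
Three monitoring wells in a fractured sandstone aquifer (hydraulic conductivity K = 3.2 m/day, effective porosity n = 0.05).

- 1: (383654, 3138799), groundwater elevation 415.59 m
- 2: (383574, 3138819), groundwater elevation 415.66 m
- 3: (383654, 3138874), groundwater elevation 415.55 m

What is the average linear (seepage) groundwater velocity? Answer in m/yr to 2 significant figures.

Taking 1 as reference: 2−1 = (-80, 20, +0.07); 3−1 = (0, 75, -0.04).
Solve a·Δx + b·Δy = Δh: det = (-80)·75 − 0·20 = -6000.
∂h/∂x = [(+0.07)·75 − (-0.04)·20] / -6000 = -0.001008
∂h/∂y = [(-80)·(-0.04) − 0·(+0.07)] / -6000 = -0.0005333
|∇h| = √(-0.001008² + -0.0005333²) = 0.00114
Seepage velocity v = K·i/n = 3.2 × 0.00114 / 0.05 = 0.07296 m/day = 26.65 m/yr.

27 m/yr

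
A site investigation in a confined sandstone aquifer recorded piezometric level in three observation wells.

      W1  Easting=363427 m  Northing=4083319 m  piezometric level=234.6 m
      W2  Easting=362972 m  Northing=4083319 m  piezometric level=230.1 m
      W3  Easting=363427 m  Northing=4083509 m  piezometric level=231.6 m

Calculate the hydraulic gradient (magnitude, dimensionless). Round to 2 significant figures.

∂h/∂x = (230.1 − 234.6) / (362972 − 363427) = +0.009890
∂h/∂y = (231.6 − 234.6) / (4083509 − 4083319) = -0.01579
|∇h| = √(0.009890² + -0.01579²) = 0.01863

0.019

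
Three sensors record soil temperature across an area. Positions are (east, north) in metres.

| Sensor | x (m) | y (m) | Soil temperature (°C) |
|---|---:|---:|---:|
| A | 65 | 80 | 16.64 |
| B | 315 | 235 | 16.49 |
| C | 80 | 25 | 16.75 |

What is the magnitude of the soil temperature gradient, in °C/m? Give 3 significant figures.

With T = a·x + b·y + c and A as origin, the differences give:
  250·a + 155·b = -0.15
  15·a + (-55)·b = +0.11
Eliminate b (×(-55) and ×155, subtract): -16075·a = -8.800 → a = ∂T/∂x = +0.0005474
Back-substitute: b = ∂T/∂y = -0.001851.
|∇f| = √(0.0005474² + -0.001851²) = 0.00193 °C/m

0.00193 °C/m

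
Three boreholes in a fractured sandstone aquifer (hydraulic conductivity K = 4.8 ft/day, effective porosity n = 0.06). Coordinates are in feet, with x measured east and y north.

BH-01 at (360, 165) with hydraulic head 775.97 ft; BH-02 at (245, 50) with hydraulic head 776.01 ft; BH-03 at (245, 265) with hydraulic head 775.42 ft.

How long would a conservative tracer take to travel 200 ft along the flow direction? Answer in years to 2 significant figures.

1.9 years

Differences from BH-01: to BH-02 (Δx, Δy, Δh) = (-115, -115, +0.04); to BH-03 = (-115, 100, -0.55).
Determinant of the coordinate differences = (-115)·100 − (-115)·(-115) = -24725.
∂h/∂x = [(+0.04)·100 − (-0.55)·(-115)] / -24725 = +0.002396
∂h/∂y = [(-115)·(-0.55) − (-115)·(+0.04)] / -24725 = -0.002744
|∇h| = √(0.002396² + -0.002744²) = 0.003643
Seepage velocity v = K·i/n = 4.8 × 0.003643 / 0.06 = 0.2914 ft/day.
t = 200 / 0.2914 = 686.3 days = 1.88 years.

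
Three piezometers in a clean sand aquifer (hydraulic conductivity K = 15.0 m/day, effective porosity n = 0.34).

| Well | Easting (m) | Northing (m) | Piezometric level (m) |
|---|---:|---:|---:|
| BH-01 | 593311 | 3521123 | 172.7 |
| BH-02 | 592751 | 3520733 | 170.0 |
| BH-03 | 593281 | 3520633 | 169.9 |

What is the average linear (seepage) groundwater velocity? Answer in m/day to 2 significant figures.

With h = a·x + b·y + c and BH-01 as origin, the differences give:
  (-560)·a + (-390)·b = -2.7
  (-30)·a + (-490)·b = -2.8
Eliminate b (×(-490) and ×(-390), subtract): 262700·a = 231.00 → a = ∂h/∂x = +0.0008793
Back-substitute: b = ∂h/∂y = +0.005660.
|∇h| = √(0.0008793² + 0.005660²) = 0.005728
Seepage velocity v = K·i/n = 15.0 × 0.005728 / 0.34 = 0.2527 m/day.

0.25 m/day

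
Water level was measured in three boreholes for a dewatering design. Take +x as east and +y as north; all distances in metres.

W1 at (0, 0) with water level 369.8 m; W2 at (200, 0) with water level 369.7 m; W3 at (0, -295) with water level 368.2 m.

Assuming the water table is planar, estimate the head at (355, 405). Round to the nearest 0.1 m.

371.8 m

∂h/∂x = (369.7 − 369.8) / (200 − 0) = -0.0005000
∂h/∂y = (368.2 − 369.8) / (-295 − 0) = +0.005424
h(355, 405) = 369.8 + (-0.0005000)·(355) + (+0.005424)·(405) = 369.8 -0.178 +2.197 = 371.819 m.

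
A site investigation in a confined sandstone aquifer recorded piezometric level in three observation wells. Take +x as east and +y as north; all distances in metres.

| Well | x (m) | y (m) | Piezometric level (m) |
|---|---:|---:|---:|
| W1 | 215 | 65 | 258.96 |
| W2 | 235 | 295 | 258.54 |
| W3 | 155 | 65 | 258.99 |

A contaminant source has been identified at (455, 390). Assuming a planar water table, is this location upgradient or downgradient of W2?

Taking W1 as reference: W2−W1 = (20, 230, -0.42); W3−W1 = (-60, 0, +0.03).
Solve a·Δx + b·Δy = Δh: det = 20·0 − (-60)·230 = 13800.
∂h/∂x = [(-0.42)·0 − (+0.03)·230] / 13800 = -0.0005000
∂h/∂y = [20·(+0.03) − (-60)·(-0.42)] / 13800 = -0.001783
Head at (455, 390) = 258.96 + (-0.0005000)·(240) + (-0.001783)·(325) = 258.26 m.
That is lower than the 258.54 m at W2, so the point is downgradient.

downgradient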